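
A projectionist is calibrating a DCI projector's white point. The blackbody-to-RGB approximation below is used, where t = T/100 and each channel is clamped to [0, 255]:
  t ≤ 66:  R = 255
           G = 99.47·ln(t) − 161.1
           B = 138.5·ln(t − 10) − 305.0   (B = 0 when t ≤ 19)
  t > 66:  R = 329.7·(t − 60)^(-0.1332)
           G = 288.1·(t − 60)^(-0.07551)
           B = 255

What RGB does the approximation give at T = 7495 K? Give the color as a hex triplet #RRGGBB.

#E6EBFF

t = 7495/100 = 74.95; the t > 66 branch applies.
R = 329.7·(74.95 − 60)^(-0.1332) = 329.7·14.95^(-0.1332) = 329.7·0.69749 = 229.962.
G = 288.1·(74.95 − 60)^(-0.07551) = 288.1·14.95^(-0.07551) = 288.1·0.81527 = 234.880.
B = 255 by definition for t > 66.
Rounded: (230, 235, 255).
In hex: #E6EBFF.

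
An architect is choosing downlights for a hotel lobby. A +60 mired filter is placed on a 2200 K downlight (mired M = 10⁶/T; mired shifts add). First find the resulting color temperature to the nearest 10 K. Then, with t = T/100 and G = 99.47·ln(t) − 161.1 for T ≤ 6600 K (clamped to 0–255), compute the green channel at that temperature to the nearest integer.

M_in = 10⁶/2200 = 454.55; M_out = 454.55 + (+60) = 514.55.
T_out = 10⁶/514.55 = 1943.5 K → 1940 K; t = 19.4.
G = 99.47·ln 19.4 − 161.1 = 99.47·2.9653 − 161.1 = 133.856.
Rounded: 134.

134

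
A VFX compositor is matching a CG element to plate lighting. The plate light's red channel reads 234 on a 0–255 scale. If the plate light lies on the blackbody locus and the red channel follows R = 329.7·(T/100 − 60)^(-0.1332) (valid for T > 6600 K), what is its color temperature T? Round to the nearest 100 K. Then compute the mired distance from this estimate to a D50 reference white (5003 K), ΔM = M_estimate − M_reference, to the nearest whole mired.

(t − 60)^(-0.1332) = 234/329.7 = 0.70974.
t − 60 = 0.70974^(1/-0.1332) = 0.70974^(-7.508) = 13.119, so t = 73.119.
T = 100·t = 7312 K → 7300 K to the nearest 100 K.
M_estimate = 10⁶/7300 = 136.99; M_reference = 10⁶/5003 = 199.88.
ΔM = 136.99 − 199.88 = -62.89 → -63 mireds.

-63 mireds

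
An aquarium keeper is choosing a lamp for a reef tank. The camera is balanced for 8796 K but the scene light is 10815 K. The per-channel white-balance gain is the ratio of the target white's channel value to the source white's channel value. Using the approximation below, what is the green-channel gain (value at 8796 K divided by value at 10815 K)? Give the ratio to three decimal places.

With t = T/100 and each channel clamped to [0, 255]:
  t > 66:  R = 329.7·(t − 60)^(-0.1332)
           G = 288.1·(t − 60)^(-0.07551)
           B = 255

At 10815 K (t = 108.15):
  G = 288.1·(108.15 − 60)^(-0.07551) = 288.1·48.15^(-0.07551) = 288.1·0.74636 = 215.026.
At 8796 K (t = 87.96):
  G = 288.1·(87.96 − 60)^(-0.07551) = 288.1·27.96^(-0.07551) = 288.1·0.77763 = 224.035.
Gain = 224.035 / 215.026 = 1.0419 → 1.042.

1.042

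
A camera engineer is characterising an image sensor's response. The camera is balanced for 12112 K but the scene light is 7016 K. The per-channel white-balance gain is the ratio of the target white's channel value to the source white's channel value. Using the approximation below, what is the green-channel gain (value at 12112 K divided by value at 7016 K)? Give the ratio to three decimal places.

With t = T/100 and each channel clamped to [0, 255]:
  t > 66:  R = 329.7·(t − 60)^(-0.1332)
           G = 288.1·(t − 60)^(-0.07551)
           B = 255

0.873

At 7016 K (t = 70.16):
  G = 288.1·(70.16 − 60)^(-0.07551) = 288.1·10.16^(-0.07551) = 288.1·0.83940 = 241.831.
At 12112 K (t = 121.12):
  G = 288.1·(121.12 − 60)^(-0.07551) = 288.1·61.12^(-0.07551) = 288.1·0.73304 = 211.188.
Gain = 211.188 / 241.831 = 0.8733 → 0.873.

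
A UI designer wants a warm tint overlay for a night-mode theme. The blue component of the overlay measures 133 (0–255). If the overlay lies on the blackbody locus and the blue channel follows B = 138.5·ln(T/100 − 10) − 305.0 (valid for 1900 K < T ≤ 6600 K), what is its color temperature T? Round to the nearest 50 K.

3350 K

ln(t − 10) = (133 + 305.0) / 138.5 = 3.1625.
t − 10 = e^3.1625 = 23.629, so t = 33.629.
T = 100·t = 3363 K → 3350 K to the nearest 50 K.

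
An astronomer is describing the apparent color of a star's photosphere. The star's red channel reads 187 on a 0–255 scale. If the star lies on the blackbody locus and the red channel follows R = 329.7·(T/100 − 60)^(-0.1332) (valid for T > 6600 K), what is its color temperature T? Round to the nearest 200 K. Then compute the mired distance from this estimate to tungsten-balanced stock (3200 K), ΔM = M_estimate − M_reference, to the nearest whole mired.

-236 mireds

(t − 60)^(-0.1332) = 187/329.7 = 0.56718.
t − 60 = 0.56718^(1/-0.1332) = 0.56718^(-7.508) = 70.620, so t = 130.620.
T = 100·t = 13062 K → 13000 K to the nearest 200 K.
M_estimate = 10⁶/13000 = 76.92; M_reference = 10⁶/3200 = 312.50.
ΔM = 76.92 − 312.50 = -235.58 → -236 mireds.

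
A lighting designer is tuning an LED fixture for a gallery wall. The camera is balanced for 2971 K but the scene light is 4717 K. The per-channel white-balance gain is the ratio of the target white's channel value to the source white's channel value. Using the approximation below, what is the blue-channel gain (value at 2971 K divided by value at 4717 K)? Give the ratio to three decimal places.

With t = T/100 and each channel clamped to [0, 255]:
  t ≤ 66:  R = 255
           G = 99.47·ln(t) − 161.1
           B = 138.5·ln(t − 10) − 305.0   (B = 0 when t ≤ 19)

At 4717 K (t = 47.17):
  B = 138.5·ln(47.17 − 10) − 305.0 = 138.5·ln 37.17 − 305.0 = 138.5·3.6155 − 305.0 = 195.747.
At 2971 K (t = 29.71):
  B = 138.5·ln(29.71 − 10) − 305.0 = 138.5·ln 19.71 − 305.0 = 138.5·2.9811 − 305.0 = 107.886.
Gain = 107.886 / 195.747 = 0.5511 → 0.551.

0.551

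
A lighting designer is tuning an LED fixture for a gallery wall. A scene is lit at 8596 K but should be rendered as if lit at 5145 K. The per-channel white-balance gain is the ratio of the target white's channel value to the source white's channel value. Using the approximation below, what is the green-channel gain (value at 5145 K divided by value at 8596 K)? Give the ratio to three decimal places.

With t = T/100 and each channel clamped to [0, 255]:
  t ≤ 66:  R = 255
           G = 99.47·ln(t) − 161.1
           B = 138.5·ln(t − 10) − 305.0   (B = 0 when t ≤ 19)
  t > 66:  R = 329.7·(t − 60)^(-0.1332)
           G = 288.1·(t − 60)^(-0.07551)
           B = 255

1.025

At 8596 K (t = 85.96):
  G = 288.1·(85.96 − 60)^(-0.07551) = 288.1·25.96^(-0.07551) = 288.1·0.78200 = 225.294.
At 5145 K (t = 51.45):
  G = 99.47·ln 51.45 − 161.1 = 99.47·3.9406 − 161.1 = 230.873.
Gain = 230.873 / 225.294 = 1.0248 → 1.025.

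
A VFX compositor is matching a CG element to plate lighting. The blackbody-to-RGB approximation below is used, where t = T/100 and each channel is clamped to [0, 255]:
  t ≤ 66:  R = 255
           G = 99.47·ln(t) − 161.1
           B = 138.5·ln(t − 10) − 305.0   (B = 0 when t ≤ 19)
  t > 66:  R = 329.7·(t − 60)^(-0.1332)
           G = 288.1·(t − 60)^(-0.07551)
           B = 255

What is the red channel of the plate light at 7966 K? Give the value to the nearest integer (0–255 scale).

t = 7966/100 = 79.66; the t > 66 branch applies.
R = 329.7·(79.66 − 60)^(-0.1332) = 329.7·19.66^(-0.1332) = 329.7·0.67250 = 221.724.
Rounded: 222.

222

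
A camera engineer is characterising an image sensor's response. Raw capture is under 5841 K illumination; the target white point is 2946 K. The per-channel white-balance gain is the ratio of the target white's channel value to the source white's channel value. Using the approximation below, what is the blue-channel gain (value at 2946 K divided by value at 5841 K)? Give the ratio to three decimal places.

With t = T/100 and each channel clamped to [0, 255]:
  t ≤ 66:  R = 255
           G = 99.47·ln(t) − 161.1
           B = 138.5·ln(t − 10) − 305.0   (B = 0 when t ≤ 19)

0.457

At 5841 K (t = 58.41):
  B = 138.5·ln(58.41 − 10) − 305.0 = 138.5·ln 48.41 − 305.0 = 138.5·3.8797 − 305.0 = 232.339.
At 2946 K (t = 29.46):
  B = 138.5·ln(29.46 − 10) − 305.0 = 138.5·ln 19.46 − 305.0 = 138.5·2.9684 − 305.0 = 106.118.
Gain = 106.118 / 232.339 = 0.4567 → 0.457.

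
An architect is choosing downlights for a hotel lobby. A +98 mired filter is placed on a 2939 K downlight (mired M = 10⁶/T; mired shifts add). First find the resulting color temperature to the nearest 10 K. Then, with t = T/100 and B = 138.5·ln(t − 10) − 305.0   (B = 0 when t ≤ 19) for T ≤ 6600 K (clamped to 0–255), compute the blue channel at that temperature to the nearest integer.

48

M_in = 10⁶/2939 = 340.25; M_out = 340.25 + (+98) = 438.25.
T_out = 10⁶/438.25 = 2281.8 K → 2280 K; t = 22.8.
B = 138.5·ln(22.8 − 10) − 305.0 = 138.5·ln 12.8 − 305.0 = 138.5·2.5494 − 305.0 = 48.098.
Rounded: 48.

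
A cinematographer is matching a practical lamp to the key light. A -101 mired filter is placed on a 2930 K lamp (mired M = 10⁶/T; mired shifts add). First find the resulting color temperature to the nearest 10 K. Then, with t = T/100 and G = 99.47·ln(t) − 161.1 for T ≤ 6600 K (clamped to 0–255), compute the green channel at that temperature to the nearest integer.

M_in = 10⁶/2930 = 341.30; M_out = 341.30 + (-101) = 240.30.
T_out = 10⁶/240.30 = 4161.5 K → 4160 K; t = 41.6.
G = 99.47·ln 41.6 − 161.1 = 99.47·3.7281 − 161.1 = 209.734.
Rounded: 210.

210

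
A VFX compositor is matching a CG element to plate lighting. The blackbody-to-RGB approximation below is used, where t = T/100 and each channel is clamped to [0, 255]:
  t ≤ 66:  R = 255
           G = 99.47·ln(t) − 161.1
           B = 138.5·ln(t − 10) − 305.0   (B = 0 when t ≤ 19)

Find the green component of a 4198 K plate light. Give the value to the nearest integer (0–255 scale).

t = 4198/100 = 41.98; the t ≤ 66 branch applies.
G = 99.47·ln 41.98 − 161.1 = 99.47·3.7372 − 161.1 = 210.639.
Rounded: 211.

211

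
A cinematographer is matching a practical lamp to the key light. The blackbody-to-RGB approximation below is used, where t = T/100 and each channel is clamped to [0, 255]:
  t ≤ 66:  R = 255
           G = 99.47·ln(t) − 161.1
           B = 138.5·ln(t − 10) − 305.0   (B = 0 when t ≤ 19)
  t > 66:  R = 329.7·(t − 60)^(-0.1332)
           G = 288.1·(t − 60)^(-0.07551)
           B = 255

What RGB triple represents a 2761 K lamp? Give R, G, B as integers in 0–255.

R=255, G=169, B=92

t = 2761/100 = 27.61; the t ≤ 66 branch applies.
R = 255 by definition for t ≤ 66.
G = 99.47·ln 27.61 − 161.1 = 99.47·3.3182 − 161.1 = 168.959.
B = 138.5·ln(27.61 − 10) − 305.0 = 138.5·ln 17.61 − 305.0 = 138.5·2.8685 − 305.0 = 92.283.
Rounded: (255, 169, 92).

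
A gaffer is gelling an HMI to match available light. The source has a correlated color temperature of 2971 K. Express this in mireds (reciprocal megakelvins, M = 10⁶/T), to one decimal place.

336.6 mireds

M = 10⁶ / 2971 = 336.587 → 336.6 mireds.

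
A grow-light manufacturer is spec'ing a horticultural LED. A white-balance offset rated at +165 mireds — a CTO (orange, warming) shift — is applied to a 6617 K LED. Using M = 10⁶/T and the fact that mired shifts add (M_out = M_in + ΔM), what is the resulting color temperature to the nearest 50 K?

3150 K

M_in = 10⁶/6617 = 151.13 mireds.
M_out = 151.13 + (+165) = 316.13 mireds.
T_out = 10⁶/316.13 = 3163.3 K → 3150 K.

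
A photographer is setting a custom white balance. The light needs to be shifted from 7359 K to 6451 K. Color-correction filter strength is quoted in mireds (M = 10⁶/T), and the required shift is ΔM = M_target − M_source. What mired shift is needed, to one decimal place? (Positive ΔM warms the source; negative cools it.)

+19.1 mireds

M_source = 10⁶/7359 = 135.888; M_target = 10⁶/6451 = 155.015.
ΔM = 155.015 − 135.888 = 19.127 → +19.1 mireds, a warming shift.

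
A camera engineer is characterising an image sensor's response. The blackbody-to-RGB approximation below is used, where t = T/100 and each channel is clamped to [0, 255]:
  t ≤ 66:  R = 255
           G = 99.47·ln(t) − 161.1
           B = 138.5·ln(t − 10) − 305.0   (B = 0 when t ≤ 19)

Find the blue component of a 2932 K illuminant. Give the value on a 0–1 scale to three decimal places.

t = 2932/100 = 29.32; the t ≤ 66 branch applies.
B = 138.5·ln(29.32 − 10) − 305.0 = 138.5·ln 19.32 − 305.0 = 138.5·2.9611 − 305.0 = 105.118.
On a 0–1 scale: 105.118/255 = 0.4122 → 0.412.

0.412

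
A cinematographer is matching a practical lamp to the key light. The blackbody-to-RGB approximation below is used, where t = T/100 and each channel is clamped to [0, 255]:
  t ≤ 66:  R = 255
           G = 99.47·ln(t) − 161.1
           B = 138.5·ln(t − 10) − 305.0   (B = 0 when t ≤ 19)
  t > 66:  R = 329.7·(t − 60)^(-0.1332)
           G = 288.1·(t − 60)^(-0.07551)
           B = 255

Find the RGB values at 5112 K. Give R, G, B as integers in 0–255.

R=255, G=230, B=210

t = 5112/100 = 51.12; the t ≤ 66 branch applies.
R = 255 by definition for t ≤ 66.
G = 99.47·ln 51.12 − 161.1 = 99.47·3.9342 − 161.1 = 230.232.
B = 138.5·ln(51.12 − 10) − 305.0 = 138.5·ln 41.12 − 305.0 = 138.5·3.7165 − 305.0 = 209.735.
Rounded: (255, 230, 210).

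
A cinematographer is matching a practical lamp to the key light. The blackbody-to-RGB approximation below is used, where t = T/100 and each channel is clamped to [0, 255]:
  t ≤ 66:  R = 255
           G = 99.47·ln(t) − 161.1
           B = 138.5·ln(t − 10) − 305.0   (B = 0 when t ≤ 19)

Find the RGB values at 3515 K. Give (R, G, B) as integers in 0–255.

(255, 193, 142)

t = 3515/100 = 35.15; the t ≤ 66 branch applies.
R = 255 by definition for t ≤ 66.
G = 99.47·ln 35.15 − 161.1 = 99.47·3.5596 − 161.1 = 192.976.
B = 138.5·ln(35.15 − 10) − 305.0 = 138.5·ln 25.15 − 305.0 = 138.5·3.2249 − 305.0 = 141.643.
Rounded: (255, 193, 142).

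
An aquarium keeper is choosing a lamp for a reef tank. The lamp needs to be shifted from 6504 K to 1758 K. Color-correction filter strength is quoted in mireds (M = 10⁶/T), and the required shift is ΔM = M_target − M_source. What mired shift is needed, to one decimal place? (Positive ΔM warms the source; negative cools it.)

+415.1 mireds

M_source = 10⁶/6504 = 153.752; M_target = 10⁶/1758 = 568.828.
ΔM = 568.828 − 153.752 = 415.077 → +415.1 mireds, a warming shift.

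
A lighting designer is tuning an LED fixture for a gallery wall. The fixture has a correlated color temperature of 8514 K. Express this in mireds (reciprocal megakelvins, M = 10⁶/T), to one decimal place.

M = 10⁶ / 8514 = 117.454 → 117.5 mireds.

117.5 mireds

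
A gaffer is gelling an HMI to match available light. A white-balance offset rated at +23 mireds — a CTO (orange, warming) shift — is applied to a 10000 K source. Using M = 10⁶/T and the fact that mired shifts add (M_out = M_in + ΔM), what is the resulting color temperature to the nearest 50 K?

M_in = 10⁶/10000 = 100.00 mireds.
M_out = 100.00 + (+23) = 123.00 mireds.
T_out = 10⁶/123.00 = 8130.1 K → 8150 K.

8150 K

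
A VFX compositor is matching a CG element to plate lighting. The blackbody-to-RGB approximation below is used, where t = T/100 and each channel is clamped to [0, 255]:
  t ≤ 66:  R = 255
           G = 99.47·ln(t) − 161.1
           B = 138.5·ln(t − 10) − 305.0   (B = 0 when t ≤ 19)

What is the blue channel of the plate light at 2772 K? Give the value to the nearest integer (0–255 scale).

93

t = 2772/100 = 27.72; the t ≤ 66 branch applies.
B = 138.5·ln(27.72 − 10) − 305.0 = 138.5·ln 17.72 − 305.0 = 138.5·2.8747 − 305.0 = 93.145.
Rounded: 93.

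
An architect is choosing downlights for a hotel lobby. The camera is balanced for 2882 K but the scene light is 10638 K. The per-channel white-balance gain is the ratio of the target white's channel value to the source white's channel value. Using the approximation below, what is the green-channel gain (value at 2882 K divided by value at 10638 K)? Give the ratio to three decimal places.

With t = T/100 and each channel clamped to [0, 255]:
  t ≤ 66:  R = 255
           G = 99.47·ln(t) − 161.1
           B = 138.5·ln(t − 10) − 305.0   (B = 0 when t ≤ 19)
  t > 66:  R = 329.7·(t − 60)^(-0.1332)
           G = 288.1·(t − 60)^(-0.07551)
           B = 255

0.803

At 10638 K (t = 106.38):
  G = 288.1·(106.38 − 60)^(-0.07551) = 288.1·46.38^(-0.07551) = 288.1·0.74847 = 215.635.
At 2882 K (t = 28.82):
  G = 99.47·ln 28.82 − 161.1 = 99.47·3.3611 − 161.1 = 173.226.
Gain = 173.226 / 215.635 = 0.8033 → 0.803.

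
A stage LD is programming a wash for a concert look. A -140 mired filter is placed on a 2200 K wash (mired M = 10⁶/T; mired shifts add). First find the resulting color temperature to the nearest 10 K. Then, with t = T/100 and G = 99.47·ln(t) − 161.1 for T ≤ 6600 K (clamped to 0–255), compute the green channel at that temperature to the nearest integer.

183

M_in = 10⁶/2200 = 454.55; M_out = 454.55 + (-140) = 314.55.
T_out = 10⁶/314.55 = 3179.2 K → 3180 K; t = 31.8.
G = 99.47·ln 31.8 − 161.1 = 99.47·3.4595 − 161.1 = 183.013.
Rounded: 183.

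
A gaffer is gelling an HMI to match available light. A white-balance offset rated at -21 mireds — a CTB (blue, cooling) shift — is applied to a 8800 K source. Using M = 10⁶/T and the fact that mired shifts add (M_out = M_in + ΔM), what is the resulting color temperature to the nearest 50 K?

10800 K

M_in = 10⁶/8800 = 113.64 mireds.
M_out = 113.64 + (-21) = 92.64 mireds.
T_out = 10⁶/92.64 = 10794.9 K → 10800 K.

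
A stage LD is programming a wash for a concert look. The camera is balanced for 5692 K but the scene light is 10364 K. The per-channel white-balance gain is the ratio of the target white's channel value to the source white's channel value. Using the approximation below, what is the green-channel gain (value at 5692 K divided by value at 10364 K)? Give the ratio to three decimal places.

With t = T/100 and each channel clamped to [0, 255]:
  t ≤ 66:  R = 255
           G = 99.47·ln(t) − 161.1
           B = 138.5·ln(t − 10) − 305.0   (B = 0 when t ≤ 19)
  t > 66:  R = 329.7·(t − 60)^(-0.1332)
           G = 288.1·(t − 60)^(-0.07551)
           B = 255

At 10364 K (t = 103.64):
  G = 288.1·(103.64 − 60)^(-0.07551) = 288.1·43.64^(-0.07551) = 288.1·0.75192 = 216.628.
At 5692 K (t = 56.92):
  G = 99.47·ln 56.92 − 161.1 = 99.47·4.0416 − 161.1 = 240.923.
Gain = 240.923 / 216.628 = 1.1121 → 1.112.

1.112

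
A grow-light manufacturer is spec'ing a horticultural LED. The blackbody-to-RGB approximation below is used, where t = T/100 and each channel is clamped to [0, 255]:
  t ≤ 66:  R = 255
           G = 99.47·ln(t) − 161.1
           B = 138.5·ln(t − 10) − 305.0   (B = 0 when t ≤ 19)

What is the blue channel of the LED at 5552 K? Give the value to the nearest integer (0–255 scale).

224

t = 5552/100 = 55.52; the t ≤ 66 branch applies.
B = 138.5·ln(55.52 − 10) − 305.0 = 138.5·ln 45.52 − 305.0 = 138.5·3.8182 − 305.0 = 223.814.
Rounded: 224.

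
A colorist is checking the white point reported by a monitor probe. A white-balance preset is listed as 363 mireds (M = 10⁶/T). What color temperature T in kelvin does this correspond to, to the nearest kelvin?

T = 10⁶ / 363 = 2754.82 K → 2755 K.

2755 K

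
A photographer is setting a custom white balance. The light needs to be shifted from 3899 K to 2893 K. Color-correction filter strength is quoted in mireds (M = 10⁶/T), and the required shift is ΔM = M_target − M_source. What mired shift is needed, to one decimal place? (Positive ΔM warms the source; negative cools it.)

+89.2 mireds

M_source = 10⁶/3899 = 256.476; M_target = 10⁶/2893 = 345.662.
ΔM = 345.662 − 256.476 = 89.186 → +89.2 mireds, a warming shift.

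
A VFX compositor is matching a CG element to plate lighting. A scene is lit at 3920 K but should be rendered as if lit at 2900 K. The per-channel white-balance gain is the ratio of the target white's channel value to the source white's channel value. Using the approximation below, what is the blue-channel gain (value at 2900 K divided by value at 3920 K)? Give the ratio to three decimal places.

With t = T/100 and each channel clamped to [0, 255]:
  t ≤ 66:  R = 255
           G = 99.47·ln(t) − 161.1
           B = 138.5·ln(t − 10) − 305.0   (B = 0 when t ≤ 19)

0.633

At 3920 K (t = 39.2):
  B = 138.5·ln(39.2 − 10) − 305.0 = 138.5·ln 29.2 − 305.0 = 138.5·3.3742 − 305.0 = 162.322.
At 2900 K (t = 29):
  B = 138.5·ln(29 − 10) − 305.0 = 138.5·ln 19 − 305.0 = 138.5·2.9444 − 305.0 = 102.805.
Gain = 102.805 / 162.322 = 0.6333 → 0.633.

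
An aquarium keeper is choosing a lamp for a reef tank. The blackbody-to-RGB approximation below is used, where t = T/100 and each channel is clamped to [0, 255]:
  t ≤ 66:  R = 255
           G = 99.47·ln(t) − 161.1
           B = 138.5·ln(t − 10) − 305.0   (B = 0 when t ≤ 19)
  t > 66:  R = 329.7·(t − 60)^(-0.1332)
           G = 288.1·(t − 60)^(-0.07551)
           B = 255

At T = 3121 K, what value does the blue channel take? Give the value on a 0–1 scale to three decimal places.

0.463

t = 3121/100 = 31.21; the t ≤ 66 branch applies.
B = 138.5·ln(31.21 − 10) − 305.0 = 138.5·ln 21.21 − 305.0 = 138.5·3.0545 − 305.0 = 118.044.
On a 0–1 scale: 118.044/255 = 0.4629 → 0.463.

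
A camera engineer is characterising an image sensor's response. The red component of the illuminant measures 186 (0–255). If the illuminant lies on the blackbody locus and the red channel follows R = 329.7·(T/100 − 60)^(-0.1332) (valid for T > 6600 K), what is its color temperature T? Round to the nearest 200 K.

13400 K

(t − 60)^(-0.1332) = 186/329.7 = 0.56415.
t − 60 = 0.56415^(1/-0.1332) = 0.56415^(-7.508) = 73.521, so t = 133.521.
T = 100·t = 13352 K → 13400 K to the nearest 200 K.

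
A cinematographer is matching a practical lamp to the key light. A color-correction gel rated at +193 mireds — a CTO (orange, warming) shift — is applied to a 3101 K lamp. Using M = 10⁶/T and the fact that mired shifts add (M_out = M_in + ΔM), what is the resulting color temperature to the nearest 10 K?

M_in = 10⁶/3101 = 322.48 mireds.
M_out = 322.48 + (+193) = 515.48 mireds.
T_out = 10⁶/515.48 = 1940.0 K → 1940 K.

1940 K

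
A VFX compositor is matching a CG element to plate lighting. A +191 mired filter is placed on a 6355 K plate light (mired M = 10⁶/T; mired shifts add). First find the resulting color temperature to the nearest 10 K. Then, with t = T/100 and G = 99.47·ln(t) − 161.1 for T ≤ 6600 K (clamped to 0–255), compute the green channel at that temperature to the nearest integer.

M_in = 10⁶/6355 = 157.36; M_out = 157.36 + (+191) = 348.36.
T_out = 10⁶/348.36 = 2870.6 K → 2870 K; t = 28.7.
G = 99.47·ln 28.7 − 161.1 = 99.47·3.3569 − 161.1 = 172.811.
Rounded: 173.

173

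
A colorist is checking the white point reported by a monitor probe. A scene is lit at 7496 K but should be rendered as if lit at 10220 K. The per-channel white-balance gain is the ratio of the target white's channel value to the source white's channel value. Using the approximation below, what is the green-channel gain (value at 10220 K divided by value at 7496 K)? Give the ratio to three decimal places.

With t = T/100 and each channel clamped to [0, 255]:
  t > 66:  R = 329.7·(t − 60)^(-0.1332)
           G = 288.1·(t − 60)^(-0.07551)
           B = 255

0.925

At 7496 K (t = 74.96):
  G = 288.1·(74.96 − 60)^(-0.07551) = 288.1·14.96^(-0.07551) = 288.1·0.81523 = 234.868.
At 10220 K (t = 102.2):
  G = 288.1·(102.2 − 60)^(-0.07551) = 288.1·42.2^(-0.07551) = 288.1·0.75383 = 217.178.
Gain = 217.178 / 234.868 = 0.9247 → 0.925.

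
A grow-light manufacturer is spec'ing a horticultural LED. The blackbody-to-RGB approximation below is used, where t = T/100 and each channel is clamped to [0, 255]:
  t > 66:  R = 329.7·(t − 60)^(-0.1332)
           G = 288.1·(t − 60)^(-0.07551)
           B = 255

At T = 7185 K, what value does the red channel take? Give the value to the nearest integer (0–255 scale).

237

t = 7185/100 = 71.85; the t > 66 branch applies.
R = 329.7·(71.85 − 60)^(-0.1332) = 329.7·11.85^(-0.1332) = 329.7·0.71942 = 237.192.
Rounded: 237.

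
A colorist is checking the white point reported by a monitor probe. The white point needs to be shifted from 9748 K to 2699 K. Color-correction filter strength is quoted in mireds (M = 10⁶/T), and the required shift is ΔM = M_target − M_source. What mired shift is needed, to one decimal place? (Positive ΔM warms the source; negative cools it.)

M_source = 10⁶/9748 = 102.585; M_target = 10⁶/2699 = 370.508.
ΔM = 370.508 − 102.585 = 267.922 → +267.9 mireds, a warming shift.

+267.9 mireds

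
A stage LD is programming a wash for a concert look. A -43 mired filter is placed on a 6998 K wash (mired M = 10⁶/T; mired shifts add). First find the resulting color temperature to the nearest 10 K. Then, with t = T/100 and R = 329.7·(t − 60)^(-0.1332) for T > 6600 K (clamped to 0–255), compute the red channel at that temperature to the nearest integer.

202

M_in = 10⁶/6998 = 142.90; M_out = 142.90 + (-43) = 99.90.
T_out = 10⁶/99.90 = 10010.2 K → 10010 K; t = 100.1.
R = 329.7·(100.1 − 60)^(-0.1332) = 329.7·40.1^(-0.1332) = 329.7·0.61159 = 201.642.
Rounded: 202.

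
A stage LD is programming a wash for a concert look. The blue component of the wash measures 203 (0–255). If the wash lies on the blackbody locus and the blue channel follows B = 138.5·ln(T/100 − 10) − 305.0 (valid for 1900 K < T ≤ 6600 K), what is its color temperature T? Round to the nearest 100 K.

4900 K

ln(t − 10) = (203 + 305.0) / 138.5 = 3.6679.
t − 10 = e^3.6679 = 39.168, so t = 49.168.
T = 100·t = 4917 K → 4900 K to the nearest 100 K.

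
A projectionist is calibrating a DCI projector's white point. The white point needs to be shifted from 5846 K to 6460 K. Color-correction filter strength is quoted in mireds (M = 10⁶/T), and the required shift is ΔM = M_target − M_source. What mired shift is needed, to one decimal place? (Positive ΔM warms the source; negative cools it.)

M_source = 10⁶/5846 = 171.057; M_target = 10⁶/6460 = 154.799.
ΔM = 154.799 − 171.057 = -16.258 → -16.3 mireds, a cooling shift.

-16.3 mireds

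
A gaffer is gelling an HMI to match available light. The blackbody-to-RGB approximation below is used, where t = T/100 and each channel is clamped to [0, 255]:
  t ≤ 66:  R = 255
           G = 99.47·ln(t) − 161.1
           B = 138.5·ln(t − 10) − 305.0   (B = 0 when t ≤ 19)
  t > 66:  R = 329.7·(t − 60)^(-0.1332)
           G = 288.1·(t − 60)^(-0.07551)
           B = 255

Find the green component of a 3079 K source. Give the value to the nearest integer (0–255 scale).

t = 3079/100 = 30.79; the t ≤ 66 branch applies.
G = 99.47·ln 30.79 − 161.1 = 99.47·3.4272 − 161.1 = 179.803.
Rounded: 180.

180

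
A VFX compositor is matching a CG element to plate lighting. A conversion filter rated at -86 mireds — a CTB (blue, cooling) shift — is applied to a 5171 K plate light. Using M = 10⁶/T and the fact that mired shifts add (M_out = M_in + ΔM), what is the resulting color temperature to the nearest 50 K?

9300 K

M_in = 10⁶/5171 = 193.39 mireds.
M_out = 193.39 + (-86) = 107.39 mireds.
T_out = 10⁶/107.39 = 9312.2 K → 9300 K.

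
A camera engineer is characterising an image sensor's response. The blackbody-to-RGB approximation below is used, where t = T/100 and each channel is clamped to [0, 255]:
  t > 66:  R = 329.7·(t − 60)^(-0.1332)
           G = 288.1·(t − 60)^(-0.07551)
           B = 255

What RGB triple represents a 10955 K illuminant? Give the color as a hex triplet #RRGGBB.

#C4D7FF

t = 10955/100 = 109.55; the t > 66 branch applies.
R = 329.7·(109.55 − 60)^(-0.1332) = 329.7·49.55^(-0.1332) = 329.7·0.59459 = 196.037.
G = 288.1·(109.55 − 60)^(-0.07551) = 288.1·49.55^(-0.07551) = 288.1·0.74474 = 214.561.
B = 255 by definition for t > 66.
Rounded: (196, 215, 255).
In hex: #C4D7FF.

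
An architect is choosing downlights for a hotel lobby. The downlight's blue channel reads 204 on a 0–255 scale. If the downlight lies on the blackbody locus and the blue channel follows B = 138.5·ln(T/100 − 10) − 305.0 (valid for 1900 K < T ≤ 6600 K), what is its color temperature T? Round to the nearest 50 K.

ln(t − 10) = (204 + 305.0) / 138.5 = 3.6751.
t − 10 = e^3.6751 = 39.452, so t = 49.452.
T = 100·t = 4945 K → 4950 K to the nearest 50 K.

4950 K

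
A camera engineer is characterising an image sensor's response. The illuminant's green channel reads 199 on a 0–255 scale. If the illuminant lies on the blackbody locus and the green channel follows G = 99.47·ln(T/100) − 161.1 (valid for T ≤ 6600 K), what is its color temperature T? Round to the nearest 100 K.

3700 K

ln t = (199 + 161.1) / 99.47 = 3.6202.
t = e^3.6202 = 37.345.
T = 100·t = 3734 K → 3700 K to the nearest 100 K.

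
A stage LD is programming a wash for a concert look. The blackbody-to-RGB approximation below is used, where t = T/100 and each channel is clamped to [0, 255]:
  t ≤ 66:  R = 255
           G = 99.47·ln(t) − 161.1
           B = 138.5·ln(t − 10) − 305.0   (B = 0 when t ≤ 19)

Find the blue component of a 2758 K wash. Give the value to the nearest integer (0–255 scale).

t = 2758/100 = 27.58; the t ≤ 66 branch applies.
B = 138.5·ln(27.58 − 10) − 305.0 = 138.5·ln 17.58 − 305.0 = 138.5·2.8668 − 305.0 = 92.047.
Rounded: 92.

92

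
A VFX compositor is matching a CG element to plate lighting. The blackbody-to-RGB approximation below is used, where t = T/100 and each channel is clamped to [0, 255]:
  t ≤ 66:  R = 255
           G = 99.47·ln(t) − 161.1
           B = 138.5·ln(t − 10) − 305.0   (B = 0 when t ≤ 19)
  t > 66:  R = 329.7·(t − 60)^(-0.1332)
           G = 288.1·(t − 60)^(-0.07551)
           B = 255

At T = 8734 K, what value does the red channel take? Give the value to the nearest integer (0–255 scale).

212

t = 8734/100 = 87.34; the t > 66 branch applies.
R = 329.7·(87.34 − 60)^(-0.1332) = 329.7·27.34^(-0.1332) = 329.7·0.64360 = 212.196.
Rounded: 212.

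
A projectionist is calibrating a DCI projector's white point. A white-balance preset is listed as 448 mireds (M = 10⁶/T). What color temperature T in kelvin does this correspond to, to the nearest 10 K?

2230 K

T = 10⁶ / 448 = 2232.14 K → 2230 K.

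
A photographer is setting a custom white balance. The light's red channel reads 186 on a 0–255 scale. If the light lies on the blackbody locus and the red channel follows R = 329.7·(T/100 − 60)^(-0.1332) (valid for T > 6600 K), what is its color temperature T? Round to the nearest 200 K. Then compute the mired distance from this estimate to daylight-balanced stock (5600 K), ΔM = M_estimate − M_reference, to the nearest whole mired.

(t − 60)^(-0.1332) = 186/329.7 = 0.56415.
t − 60 = 0.56415^(1/-0.1332) = 0.56415^(-7.508) = 73.521, so t = 133.521.
T = 100·t = 13352 K → 13400 K to the nearest 200 K.
M_estimate = 10⁶/13400 = 74.63; M_reference = 10⁶/5600 = 178.57.
ΔM = 74.63 − 178.57 = -103.94 → -104 mireds.

-104 mireds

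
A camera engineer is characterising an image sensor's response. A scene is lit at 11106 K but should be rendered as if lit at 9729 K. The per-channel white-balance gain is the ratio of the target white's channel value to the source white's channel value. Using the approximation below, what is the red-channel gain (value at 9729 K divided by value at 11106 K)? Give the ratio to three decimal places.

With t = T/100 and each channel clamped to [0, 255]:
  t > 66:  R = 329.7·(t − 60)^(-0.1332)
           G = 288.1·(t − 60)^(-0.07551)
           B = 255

At 11106 K (t = 111.06):
  R = 329.7·(111.06 − 60)^(-0.1332) = 329.7·51.06^(-0.1332) = 329.7·0.59222 = 195.255.
At 9729 K (t = 97.29):
  R = 329.7·(97.29 − 60)^(-0.1332) = 329.7·37.29^(-0.1332) = 329.7·0.61754 = 203.602.
Gain = 203.602 / 195.255 = 1.0428 → 1.043.

1.043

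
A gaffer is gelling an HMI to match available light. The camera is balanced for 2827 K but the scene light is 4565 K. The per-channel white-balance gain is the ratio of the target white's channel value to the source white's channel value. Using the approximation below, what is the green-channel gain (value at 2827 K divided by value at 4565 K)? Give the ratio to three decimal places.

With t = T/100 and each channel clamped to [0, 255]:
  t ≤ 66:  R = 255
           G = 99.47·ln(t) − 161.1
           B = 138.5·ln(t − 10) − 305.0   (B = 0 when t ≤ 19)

At 4565 K (t = 45.65):
  G = 99.47·ln 45.65 − 161.1 = 99.47·3.8210 − 161.1 = 218.975.
At 2827 K (t = 28.27):
  G = 99.47·ln 28.27 − 161.1 = 99.47·3.3418 − 161.1 = 171.309.
Gain = 171.309 / 218.975 = 0.7823 → 0.782.

0.782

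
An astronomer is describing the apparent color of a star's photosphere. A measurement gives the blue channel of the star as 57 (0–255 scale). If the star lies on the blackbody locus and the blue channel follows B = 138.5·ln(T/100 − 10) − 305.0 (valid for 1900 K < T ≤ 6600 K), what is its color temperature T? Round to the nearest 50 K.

2350 K

ln(t − 10) = (57 + 305.0) / 138.5 = 2.6137.
t − 10 = e^2.6137 = 13.650, so t = 23.650.
T = 100·t = 2365 K → 2350 K to the nearest 50 K.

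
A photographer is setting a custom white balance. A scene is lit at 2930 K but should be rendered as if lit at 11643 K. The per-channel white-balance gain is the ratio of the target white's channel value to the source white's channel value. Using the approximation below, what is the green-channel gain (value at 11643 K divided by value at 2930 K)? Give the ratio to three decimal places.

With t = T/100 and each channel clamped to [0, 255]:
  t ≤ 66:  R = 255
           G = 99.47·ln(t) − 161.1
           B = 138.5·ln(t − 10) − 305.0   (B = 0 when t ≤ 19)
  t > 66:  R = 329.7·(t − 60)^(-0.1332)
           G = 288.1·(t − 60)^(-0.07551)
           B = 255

1.215

At 2930 K (t = 29.3):
  G = 99.47·ln 29.3 − 161.1 = 99.47·3.3776 − 161.1 = 174.869.
At 11643 K (t = 116.43):
  G = 288.1·(116.43 − 60)^(-0.07551) = 288.1·56.43^(-0.07551) = 288.1·0.73747 = 212.465.
Gain = 212.465 / 174.869 = 1.2150 → 1.215.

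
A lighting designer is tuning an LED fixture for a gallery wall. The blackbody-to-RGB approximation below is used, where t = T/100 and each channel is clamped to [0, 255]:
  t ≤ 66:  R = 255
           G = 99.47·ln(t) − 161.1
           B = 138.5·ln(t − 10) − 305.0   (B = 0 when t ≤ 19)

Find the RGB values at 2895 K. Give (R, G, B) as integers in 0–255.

t = 2895/100 = 28.95; the t ≤ 66 branch applies.
R = 255 by definition for t ≤ 66.
G = 99.47·ln 28.95 − 161.1 = 99.47·3.3656 − 161.1 = 173.673.
B = 138.5·ln(28.95 − 10) − 305.0 = 138.5·ln 18.95 − 305.0 = 138.5·2.9418 − 305.0 = 102.440.
Rounded: (255, 174, 102).

(255, 174, 102)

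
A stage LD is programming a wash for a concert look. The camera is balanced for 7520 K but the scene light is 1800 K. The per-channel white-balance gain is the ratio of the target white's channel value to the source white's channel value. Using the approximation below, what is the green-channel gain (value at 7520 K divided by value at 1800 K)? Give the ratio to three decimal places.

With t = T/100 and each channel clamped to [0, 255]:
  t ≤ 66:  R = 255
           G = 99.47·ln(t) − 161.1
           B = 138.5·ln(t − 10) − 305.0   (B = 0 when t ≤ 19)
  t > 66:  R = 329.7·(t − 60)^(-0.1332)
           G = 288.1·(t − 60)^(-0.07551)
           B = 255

At 1800 K (t = 18):
  G = 99.47·ln 18 − 161.1 = 99.47·2.8904 − 161.1 = 126.405.
At 7520 K (t = 75.2):
  G = 288.1·(75.2 − 60)^(-0.07551) = 288.1·15.2^(-0.07551) = 288.1·0.81425 = 234.586.
Gain = 234.586 / 126.405 = 1.8558 → 1.856.

1.856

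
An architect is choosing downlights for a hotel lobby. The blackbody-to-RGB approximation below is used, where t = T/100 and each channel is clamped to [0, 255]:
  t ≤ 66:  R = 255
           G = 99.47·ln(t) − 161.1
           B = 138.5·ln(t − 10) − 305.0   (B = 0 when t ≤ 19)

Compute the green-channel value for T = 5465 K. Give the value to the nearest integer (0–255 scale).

t = 5465/100 = 54.65; the t ≤ 66 branch applies.
G = 99.47·ln 54.65 − 161.1 = 99.47·4.0009 − 161.1 = 236.874.
Rounded: 237.

237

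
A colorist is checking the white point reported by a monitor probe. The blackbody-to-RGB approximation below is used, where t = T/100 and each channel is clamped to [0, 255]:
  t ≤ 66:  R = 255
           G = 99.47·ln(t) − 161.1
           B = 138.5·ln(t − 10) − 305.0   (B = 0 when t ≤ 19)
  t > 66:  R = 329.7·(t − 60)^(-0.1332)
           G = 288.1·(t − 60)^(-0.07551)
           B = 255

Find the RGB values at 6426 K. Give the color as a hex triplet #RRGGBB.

t = 6426/100 = 64.26; the t ≤ 66 branch applies.
R = 255 by definition for t ≤ 66.
G = 99.47·ln 64.26 − 161.1 = 99.47·4.1629 − 161.1 = 252.987.
B = 138.5·ln(64.26 − 10) − 305.0 = 138.5·ln 54.26 − 305.0 = 138.5·3.9938 − 305.0 = 248.140.
Rounded: (255, 253, 248).
In hex: #FFFDF8.

#FFFDF8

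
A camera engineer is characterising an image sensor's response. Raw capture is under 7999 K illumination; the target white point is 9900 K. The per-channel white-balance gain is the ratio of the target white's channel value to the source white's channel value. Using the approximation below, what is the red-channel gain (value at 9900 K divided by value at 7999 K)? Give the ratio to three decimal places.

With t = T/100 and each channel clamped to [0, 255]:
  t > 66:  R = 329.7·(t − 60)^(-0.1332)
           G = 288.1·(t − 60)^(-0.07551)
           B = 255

At 7999 K (t = 79.99):
  R = 329.7·(79.99 − 60)^(-0.1332) = 329.7·19.99^(-0.1332) = 329.7·0.67101 = 221.233.
At 9900 K (t = 99):
  R = 329.7·(99 − 60)^(-0.1332) = 329.7·39^(-0.1332) = 329.7·0.61386 = 202.390.
Gain = 202.390 / 221.233 = 0.9148 → 0.915.

0.915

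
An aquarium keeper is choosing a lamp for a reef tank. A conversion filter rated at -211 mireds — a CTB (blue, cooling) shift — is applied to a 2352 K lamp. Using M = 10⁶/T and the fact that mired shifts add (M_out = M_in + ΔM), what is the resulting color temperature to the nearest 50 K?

4650 K

M_in = 10⁶/2352 = 425.17 mireds.
M_out = 425.17 + (-211) = 214.17 mireds.
T_out = 10⁶/214.17 = 4669.2 K → 4650 K.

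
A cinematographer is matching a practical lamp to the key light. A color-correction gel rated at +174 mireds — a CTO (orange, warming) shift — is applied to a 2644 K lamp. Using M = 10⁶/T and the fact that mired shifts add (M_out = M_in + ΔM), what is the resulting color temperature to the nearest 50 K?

M_in = 10⁶/2644 = 378.21 mireds.
M_out = 378.21 + (+174) = 552.21 mireds.
T_out = 10⁶/552.21 = 1810.9 K → 1800 K.

1800 K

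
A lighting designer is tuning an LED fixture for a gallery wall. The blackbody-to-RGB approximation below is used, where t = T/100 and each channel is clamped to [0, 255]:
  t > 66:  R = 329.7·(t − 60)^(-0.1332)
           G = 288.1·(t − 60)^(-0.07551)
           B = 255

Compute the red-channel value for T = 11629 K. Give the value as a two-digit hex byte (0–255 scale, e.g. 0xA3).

0xC1

t = 11629/100 = 116.29; the t > 66 branch applies.
R = 329.7·(116.29 − 60)^(-0.1332) = 329.7·56.29^(-0.1332) = 329.7·0.58458 = 192.735.
Rounded: 193; in hex, 0xC1.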